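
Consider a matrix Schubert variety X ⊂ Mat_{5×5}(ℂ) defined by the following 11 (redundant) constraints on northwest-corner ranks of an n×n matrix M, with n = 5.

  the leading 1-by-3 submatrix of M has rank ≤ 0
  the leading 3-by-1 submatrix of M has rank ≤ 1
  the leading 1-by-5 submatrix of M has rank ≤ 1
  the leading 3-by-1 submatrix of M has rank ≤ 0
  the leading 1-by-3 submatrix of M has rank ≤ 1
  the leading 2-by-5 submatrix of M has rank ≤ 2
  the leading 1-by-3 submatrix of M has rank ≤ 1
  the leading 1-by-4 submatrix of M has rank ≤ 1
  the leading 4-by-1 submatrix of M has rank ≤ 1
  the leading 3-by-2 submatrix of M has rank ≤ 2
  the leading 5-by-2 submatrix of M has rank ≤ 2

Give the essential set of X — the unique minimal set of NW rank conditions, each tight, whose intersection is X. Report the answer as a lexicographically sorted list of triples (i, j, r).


The tightest implied rank at each (i,j), from the 11 conditions:

  row 1: 0 | 0 | 0 | 1 | 1
  row 2: 0 | 1 | 1 | 2 | 2
  row 3: 0 | 1 | 2 | 3 | 3
  row 4: 1 | 2 | 3 | 4 | 4
  row 5: 1 | 2 | 3 | 4 | 5

so w = (4, 2, 3, 1, 5).

ℓ(w)=5; the 2 essential cells (i,j,r):

[(1, 3, 0), (3, 1, 0)]


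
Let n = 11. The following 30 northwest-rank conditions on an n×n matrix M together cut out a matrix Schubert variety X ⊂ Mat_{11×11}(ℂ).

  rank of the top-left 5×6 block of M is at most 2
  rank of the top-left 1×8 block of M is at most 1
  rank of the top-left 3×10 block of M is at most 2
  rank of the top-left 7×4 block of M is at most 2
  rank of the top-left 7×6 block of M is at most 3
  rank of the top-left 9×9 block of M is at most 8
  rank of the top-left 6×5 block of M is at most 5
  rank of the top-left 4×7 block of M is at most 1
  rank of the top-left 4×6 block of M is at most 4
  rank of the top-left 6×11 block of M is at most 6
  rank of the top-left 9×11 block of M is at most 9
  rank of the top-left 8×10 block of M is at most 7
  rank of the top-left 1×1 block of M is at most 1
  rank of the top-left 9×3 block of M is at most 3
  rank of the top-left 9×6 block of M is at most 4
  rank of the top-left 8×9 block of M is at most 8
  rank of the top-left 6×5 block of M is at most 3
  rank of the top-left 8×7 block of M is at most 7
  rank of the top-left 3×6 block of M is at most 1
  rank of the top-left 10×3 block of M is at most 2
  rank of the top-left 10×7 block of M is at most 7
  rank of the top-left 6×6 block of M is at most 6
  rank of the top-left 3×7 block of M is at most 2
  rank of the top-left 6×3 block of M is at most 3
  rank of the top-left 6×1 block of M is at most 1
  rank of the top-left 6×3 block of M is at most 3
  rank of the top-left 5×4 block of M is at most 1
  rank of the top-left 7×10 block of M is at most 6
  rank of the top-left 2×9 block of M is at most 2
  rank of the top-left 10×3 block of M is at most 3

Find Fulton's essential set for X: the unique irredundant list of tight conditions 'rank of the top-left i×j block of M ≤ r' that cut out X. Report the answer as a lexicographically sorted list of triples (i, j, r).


Computing R[i][j] = min implied NW-rank bound (n=11, 30 conditions):

  row 1: 1 | 1 | 1 | 1 | 1 | 1 | 1 | 1 | 1 | 1 | 1
  row 2: 1 | 1 | 1 | 1 | 1 | 1 | 1 | 2 | 2 | 2 | 2
  row 3: 1 | 1 | 1 | 1 | 1 | 1 | 1 | 2 | 2 | 2 | 3
  row 4: 1 | 1 | 1 | 1 | 1 | 1 | 1 | 2 | 3 | 3 | 4
  row 5: 1 | 1 | 1 | 1 | 2 | 2 | 2 | 3 | 4 | 4 | 5
  row 6: 1 | 2 | 2 | 2 | 3 | 3 | 3 | 4 | 5 | 5 | 6
  row 7: 1 | 2 | 2 | 2 | 3 | 3 | 4 | 5 | 6 | 6 | 7
  row 8: 1 | 2 | 2 | 3 | 4 | 4 | 5 | 6 | 7 | 7 | 8
  row 9: 1 | 2 | 2 | 3 | 4 | 4 | 5 | 6 | 7 | 8 | 9
  row 10: 1 | 2 | 2 | 3 | 4 | 5 | 6 | 7 | 8 | 9 | 10
  row 11: 1 | 2 | 3 | 4 | 5 | 6 | 7 | 8 | 9 | 10 | 11

the unique w with this rank table is (1, 8, 11, 9, 5, 2, 7, 4, 10, 6, 3).

ℓ(w)=30; the 7 essential cells (i,j,r):

[(3, 10, 2), (4, 7, 1), (5, 4, 1), (7, 4, 2), (7, 6, 3), (9, 6, 4), (10, 3, 2)]


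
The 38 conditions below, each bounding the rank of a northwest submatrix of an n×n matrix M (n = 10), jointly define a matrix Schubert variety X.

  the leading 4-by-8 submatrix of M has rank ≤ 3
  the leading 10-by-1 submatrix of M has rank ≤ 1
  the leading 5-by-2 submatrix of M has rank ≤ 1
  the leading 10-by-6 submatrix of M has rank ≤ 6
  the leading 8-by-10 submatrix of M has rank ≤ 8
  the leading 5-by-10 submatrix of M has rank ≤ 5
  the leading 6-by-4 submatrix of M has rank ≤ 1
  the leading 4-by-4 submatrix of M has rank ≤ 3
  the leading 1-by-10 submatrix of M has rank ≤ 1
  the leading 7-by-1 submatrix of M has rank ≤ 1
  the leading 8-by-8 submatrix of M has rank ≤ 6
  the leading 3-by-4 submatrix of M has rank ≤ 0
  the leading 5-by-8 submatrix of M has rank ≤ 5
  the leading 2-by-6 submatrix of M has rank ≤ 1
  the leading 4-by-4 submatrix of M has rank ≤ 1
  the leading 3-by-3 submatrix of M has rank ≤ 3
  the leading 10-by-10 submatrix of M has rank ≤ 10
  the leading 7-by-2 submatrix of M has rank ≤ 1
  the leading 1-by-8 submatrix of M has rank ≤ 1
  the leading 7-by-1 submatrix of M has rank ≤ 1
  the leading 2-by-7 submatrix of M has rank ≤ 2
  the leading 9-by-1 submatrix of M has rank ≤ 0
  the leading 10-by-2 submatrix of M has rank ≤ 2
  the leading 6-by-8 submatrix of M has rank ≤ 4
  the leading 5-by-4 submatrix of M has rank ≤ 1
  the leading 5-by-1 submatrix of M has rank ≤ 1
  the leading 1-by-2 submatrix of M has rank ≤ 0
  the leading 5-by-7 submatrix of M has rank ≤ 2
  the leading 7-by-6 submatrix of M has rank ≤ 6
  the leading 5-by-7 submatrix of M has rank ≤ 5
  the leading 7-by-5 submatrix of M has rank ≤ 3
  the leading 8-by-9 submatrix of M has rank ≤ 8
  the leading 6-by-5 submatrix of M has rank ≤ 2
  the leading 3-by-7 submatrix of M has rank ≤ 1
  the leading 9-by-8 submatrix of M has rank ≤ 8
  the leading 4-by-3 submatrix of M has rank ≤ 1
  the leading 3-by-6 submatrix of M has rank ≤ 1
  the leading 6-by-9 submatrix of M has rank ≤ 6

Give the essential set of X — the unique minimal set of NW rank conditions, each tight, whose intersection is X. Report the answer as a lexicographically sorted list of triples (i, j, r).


Recovering R(i,j) via the rank-extension bound from the 38 conditions:

  i=1: 0, 0, 0, 0, 1, 1, 1, 1, 1, 1
  i=2: 0, 0, 0, 0, 1, 1, 1, 2, 2, 2
  i=3: 0, 0, 0, 0, 1, 1, 1, 2, 3, 3
  i=4: 0, 1, 1, 1, 2, 2, 2, 3, 4, 4
  i=5: 0, 1, 1, 1, 2, 2, 2, 3, 4, 5
  i=6: 0, 1, 1, 1, 2, 3, 3, 4, 5, 6
  i=7: 0, 1, 2, 2, 3, 4, 4, 5, 6, 7
  i=8: 0, 1, 2, 3, 4, 5, 5, 6, 7, 8
  i=9: 0, 1, 2, 3, 4, 5, 6, 7, 8, 9
  i=10: 1, 2, 3, 4, 5, 6, 7, 8, 9, 10

the unique w with this rank table is (5, 8, 9, 2, 10, 6, 3, 4, 7, 1).

Fulton essential set (5 of the 28 Rothe cells):

[(3, 4, 0), (3, 7, 1), (5, 7, 2), (6, 4, 1), (9, 1, 0)]


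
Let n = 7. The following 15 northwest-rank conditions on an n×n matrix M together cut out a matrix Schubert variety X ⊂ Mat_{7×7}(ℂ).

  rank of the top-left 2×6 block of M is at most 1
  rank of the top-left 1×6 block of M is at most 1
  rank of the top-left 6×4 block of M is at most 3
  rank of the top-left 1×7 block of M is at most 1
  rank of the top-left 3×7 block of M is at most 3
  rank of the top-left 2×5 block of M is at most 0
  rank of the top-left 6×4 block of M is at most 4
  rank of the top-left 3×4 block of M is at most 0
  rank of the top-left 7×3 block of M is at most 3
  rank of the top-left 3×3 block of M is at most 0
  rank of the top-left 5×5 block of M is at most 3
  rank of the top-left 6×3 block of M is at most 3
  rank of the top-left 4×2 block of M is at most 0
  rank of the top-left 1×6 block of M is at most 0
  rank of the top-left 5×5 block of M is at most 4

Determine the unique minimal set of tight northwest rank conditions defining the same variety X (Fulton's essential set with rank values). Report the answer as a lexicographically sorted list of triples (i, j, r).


The tightest implied rank at each (i,j), from the 15 conditions:

  R[1]: 0  0  0  0  0  0  1
  R[2]: 0  0  0  0  0  1  2
  R[3]: 0  0  0  0  1  2  3
  R[4]: 0  0  1  1  2  3  4
  R[5]: 1  1  2  2  3  4  5
  R[6]: 1  2  3  3  4  5  6
  R[7]: 1  2  3  4  5  6  7

giving w = (7, 6, 5, 3, 1, 2, 4) via Δ²R.

4 SE-corners of the 17-cell Rothe diagram give Ess(w):

[(1, 6, 0), (2, 5, 0), (3, 4, 0), (4, 2, 0)]


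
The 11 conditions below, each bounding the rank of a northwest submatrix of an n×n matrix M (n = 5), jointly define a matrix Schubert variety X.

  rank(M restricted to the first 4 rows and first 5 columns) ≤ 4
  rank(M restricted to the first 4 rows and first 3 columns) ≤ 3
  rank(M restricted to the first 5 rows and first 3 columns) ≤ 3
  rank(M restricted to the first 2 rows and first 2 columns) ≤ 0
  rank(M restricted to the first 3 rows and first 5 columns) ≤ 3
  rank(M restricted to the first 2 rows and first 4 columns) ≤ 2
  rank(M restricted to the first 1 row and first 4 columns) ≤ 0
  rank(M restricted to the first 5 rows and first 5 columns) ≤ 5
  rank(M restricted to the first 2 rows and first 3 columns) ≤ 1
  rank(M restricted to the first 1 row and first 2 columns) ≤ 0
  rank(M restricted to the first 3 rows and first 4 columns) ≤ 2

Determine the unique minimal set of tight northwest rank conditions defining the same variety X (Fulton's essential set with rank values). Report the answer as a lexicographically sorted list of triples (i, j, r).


Rank table r_w(5×5) implied by the 11 constraints:

  i=1: 0 | 0 | 0 | 0 | 1
  i=2: 0 | 0 | 1 | 1 | 2
  i=3: 1 | 1 | 2 | 2 | 3
  i=4: 1 | 2 | 3 | 3 | 4
  i=5: 1 | 2 | 3 | 4 | 5

second differences of R give the permutation w = (5, 3, 1, 2, 4).

Fulton essential set (2 of the 6 Rothe cells):

[(1, 4, 0), (2, 2, 0)]


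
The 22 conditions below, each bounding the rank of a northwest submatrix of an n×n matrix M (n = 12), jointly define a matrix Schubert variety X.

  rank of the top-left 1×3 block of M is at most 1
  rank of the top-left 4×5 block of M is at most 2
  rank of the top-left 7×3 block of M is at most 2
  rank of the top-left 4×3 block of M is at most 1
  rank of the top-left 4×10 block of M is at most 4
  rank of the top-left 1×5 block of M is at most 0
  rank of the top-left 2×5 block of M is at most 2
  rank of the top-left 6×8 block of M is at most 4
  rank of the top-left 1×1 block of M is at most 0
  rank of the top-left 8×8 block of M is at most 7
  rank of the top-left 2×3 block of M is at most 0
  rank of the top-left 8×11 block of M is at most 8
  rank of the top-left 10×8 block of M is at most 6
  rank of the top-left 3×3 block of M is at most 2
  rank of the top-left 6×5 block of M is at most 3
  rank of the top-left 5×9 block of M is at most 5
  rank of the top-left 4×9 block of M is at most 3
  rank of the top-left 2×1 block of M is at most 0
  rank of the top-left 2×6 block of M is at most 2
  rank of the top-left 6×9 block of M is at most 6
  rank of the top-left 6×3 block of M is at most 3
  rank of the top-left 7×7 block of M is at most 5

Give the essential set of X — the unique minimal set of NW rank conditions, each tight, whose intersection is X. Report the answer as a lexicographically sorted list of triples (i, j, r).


The tightest implied rank at each (i,j), from the 22 conditions:

  R[1]: 0 | 0 | 0 | 0 | 0 | 1 | 1 | 1 | 1 | 1 | 1 | 1
  R[2]: 0 | 0 | 0 | 1 | 1 | 2 | 2 | 2 | 2 | 2 | 2 | 2
  R[3]: 1 | 1 | 1 | 2 | 2 | 3 | 3 | 3 | 3 | 3 | 3 | 3
  R[4]: 1 | 1 | 1 | 2 | 2 | 3 | 3 | 3 | 3 | 4 | 4 | 4
  R[5]: 1 | 2 | 2 | 3 | 3 | 4 | 4 | 4 | 4 | 5 | 5 | 5
  R[6]: 1 | 2 | 2 | 3 | 3 | 4 | 4 | 4 | 5 | 6 | 6 | 6
  R[7]: 1 | 2 | 2 | 3 | 4 | 5 | 5 | 5 | 6 | 7 | 7 | 7
  R[8]: 1 | 2 | 3 | 4 | 5 | 6 | 6 | 6 | 7 | 8 | 8 | 8
  R[9]: 1 | 2 | 3 | 4 | 5 | 6 | 6 | 6 | 7 | 8 | 9 | 9
  R[10]: 1 | 2 | 3 | 4 | 5 | 6 | 6 | 6 | 7 | 8 | 9 | 10
  R[11]: 1 | 2 | 3 | 4 | 5 | 6 | 7 | 7 | 8 | 9 | 10 | 11
  R[12]: 1 | 2 | 3 | 4 | 5 | 6 | 7 | 8 | 9 | 10 | 11 | 12

second differences of R give the permutation w = (6, 4, 1, 10, 2, 9, 5, 3, 11, 12, 7, 8).

Rothe diagram D(w) (23 cells), 9 SE-corners (essential conditions):

[(1, 5, 0), (2, 3, 0), (4, 3, 1), (4, 5, 2), (4, 9, 3), (6, 5, 3), (6, 8, 4), (7, 3, 2), (10, 8, 6)]


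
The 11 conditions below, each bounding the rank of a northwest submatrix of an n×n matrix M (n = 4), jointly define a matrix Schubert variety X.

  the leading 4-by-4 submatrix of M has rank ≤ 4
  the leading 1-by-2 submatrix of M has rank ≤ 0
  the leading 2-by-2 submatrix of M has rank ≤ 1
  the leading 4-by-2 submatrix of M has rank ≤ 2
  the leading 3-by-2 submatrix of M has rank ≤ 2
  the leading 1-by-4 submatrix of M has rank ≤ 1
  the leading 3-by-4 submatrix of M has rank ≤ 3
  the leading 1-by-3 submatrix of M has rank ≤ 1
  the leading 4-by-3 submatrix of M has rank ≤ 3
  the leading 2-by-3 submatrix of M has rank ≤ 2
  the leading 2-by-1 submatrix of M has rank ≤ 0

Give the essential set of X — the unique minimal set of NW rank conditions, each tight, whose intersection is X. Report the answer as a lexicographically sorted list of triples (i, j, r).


Propagating the 11 rank bounds to every northwest block:

  i=1: 0 | 0 | 1 | 1
  i=2: 0 | 1 | 2 | 2
  i=3: 1 | 2 | 3 | 3
  i=4: 1 | 2 | 3 | 4

reading off 1-entries of Δ²R: w = (3, 2, 1, 4).

ℓ(w)=3; the 2 essential cells (i,j,r):

[(1, 2, 0), (2, 1, 0)]


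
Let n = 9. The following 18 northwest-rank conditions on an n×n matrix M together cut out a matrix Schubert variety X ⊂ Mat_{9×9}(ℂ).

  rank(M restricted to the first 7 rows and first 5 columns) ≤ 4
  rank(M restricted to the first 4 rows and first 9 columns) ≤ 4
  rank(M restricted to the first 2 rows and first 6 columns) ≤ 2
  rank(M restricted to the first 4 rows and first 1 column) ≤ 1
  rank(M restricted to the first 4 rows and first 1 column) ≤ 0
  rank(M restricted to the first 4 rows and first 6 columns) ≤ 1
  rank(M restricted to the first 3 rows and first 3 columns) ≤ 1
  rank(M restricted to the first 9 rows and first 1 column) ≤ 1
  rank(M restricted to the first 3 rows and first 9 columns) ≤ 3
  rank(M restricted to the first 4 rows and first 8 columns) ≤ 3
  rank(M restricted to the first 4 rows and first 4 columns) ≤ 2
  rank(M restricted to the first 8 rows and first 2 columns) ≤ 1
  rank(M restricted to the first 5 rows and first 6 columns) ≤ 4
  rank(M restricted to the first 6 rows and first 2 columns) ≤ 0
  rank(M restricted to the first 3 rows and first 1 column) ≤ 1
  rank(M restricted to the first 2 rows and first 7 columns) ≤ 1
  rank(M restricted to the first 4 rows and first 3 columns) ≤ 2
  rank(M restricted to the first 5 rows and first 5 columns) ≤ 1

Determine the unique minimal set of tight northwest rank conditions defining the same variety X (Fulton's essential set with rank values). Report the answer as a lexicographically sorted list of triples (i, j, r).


Propagating the 18 rank bounds to every northwest block:

  row 1: 0 0 1 1 1 1 1 1 1
  row 2: 0 0 1 1 1 1 1 2 2
  row 3: 0 0 1 1 1 1 2 3 3
  row 4: 0 0 1 1 1 1 2 3 4
  row 5: 0 0 1 1 1 2 3 4 5
  row 6: 0 0 1 2 2 3 4 5 6
  row 7: 1 1 2 3 3 4 5 6 7
  row 8: 1 1 2 3 4 5 6 7 8
  row 9: 1 2 3 4 5 6 7 8 9

so w = (3, 8, 7, 9, 6, 4, 1, 5, 2).

ℓ(w)=25; the 5 essential cells (i,j,r):

[(2, 7, 1), (4, 6, 1), (5, 5, 1), (6, 2, 0), (8, 2, 1)]


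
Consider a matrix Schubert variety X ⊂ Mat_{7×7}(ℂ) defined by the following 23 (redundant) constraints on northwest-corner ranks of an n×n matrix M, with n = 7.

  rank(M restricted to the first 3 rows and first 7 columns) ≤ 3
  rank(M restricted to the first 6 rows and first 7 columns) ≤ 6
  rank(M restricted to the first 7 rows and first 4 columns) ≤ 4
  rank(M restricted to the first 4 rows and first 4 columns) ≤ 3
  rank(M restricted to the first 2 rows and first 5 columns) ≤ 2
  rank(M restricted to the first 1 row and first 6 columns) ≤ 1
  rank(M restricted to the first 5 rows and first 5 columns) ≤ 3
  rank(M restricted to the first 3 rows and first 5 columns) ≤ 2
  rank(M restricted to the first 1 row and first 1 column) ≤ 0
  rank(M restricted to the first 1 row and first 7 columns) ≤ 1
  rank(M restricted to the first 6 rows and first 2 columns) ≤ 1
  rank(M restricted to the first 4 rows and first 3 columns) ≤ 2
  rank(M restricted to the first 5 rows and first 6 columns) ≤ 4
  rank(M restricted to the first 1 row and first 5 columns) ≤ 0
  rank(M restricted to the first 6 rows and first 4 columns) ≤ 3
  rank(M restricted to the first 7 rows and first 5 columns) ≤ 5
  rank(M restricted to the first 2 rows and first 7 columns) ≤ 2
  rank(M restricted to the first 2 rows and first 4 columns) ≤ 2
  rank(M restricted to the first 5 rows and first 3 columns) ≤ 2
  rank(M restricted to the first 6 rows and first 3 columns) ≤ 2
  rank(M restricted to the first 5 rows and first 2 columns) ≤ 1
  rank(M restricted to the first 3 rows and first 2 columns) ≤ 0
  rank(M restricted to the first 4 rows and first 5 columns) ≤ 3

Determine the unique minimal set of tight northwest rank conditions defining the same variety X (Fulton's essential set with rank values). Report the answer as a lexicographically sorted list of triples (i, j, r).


Reconstructing r_w from the 23 given conditions:

  i=1: 0 | 0 | 0 | 0 | 0 | 1 | 1
  i=2: 0 | 0 | 1 | 1 | 1 | 2 | 2
  i=3: 0 | 0 | 1 | 2 | 2 | 3 | 3
  i=4: 1 | 1 | 2 | 3 | 3 | 4 | 4
  i=5: 1 | 1 | 2 | 3 | 3 | 4 | 5
  i=6: 1 | 1 | 2 | 3 | 4 | 5 | 6
  i=7: 1 | 2 | 3 | 4 | 5 | 6 | 7

reading off 1-entries of Δ²R: w = (6, 3, 4, 1, 7, 5, 2).

4 SE-corners of the 12-cell Rothe diagram give Ess(w):

[(1, 5, 0), (3, 2, 0), (5, 5, 3), (6, 2, 1)]


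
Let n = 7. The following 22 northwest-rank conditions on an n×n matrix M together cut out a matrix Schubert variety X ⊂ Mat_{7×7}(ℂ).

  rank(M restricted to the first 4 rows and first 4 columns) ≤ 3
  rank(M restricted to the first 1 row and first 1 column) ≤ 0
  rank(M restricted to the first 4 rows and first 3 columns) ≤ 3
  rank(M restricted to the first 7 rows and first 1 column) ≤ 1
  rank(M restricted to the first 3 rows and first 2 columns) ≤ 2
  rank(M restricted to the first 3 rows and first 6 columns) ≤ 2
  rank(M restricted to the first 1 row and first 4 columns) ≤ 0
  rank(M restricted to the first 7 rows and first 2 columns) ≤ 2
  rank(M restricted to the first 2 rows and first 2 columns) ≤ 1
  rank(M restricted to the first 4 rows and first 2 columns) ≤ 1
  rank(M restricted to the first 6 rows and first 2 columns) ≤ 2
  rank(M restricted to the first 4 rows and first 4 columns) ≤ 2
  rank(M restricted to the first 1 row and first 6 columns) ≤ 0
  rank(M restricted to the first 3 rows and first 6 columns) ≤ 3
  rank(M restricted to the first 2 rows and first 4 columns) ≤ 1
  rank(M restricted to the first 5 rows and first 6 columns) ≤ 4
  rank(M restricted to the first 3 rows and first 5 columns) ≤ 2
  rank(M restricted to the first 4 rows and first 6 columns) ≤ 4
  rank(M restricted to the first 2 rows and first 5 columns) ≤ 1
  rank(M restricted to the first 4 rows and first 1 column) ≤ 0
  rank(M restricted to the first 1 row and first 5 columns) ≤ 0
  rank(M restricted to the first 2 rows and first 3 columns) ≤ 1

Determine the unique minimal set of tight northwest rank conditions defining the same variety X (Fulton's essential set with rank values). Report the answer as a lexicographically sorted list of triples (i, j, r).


The tightest implied rank at each (i,j), from the 22 conditions:

  R[1]: 0, 0, 0, 0, 0, 0, 1
  R[2]: 0, 1, 1, 1, 1, 1, 2
  R[3]: 0, 1, 2, 2, 2, 2, 3
  R[4]: 0, 1, 2, 2, 3, 3, 4
  R[5]: 1, 2, 3, 3, 4, 4, 5
  R[6]: 1, 2, 3, 4, 5, 5, 6
  R[7]: 1, 2, 3, 4, 5, 6, 7

hence w(1..7) = (7, 2, 3, 5, 1, 4, 6).

ℓ(w)=10; the 3 essential cells (i,j,r):

[(1, 6, 0), (4, 1, 0), (4, 4, 2)]


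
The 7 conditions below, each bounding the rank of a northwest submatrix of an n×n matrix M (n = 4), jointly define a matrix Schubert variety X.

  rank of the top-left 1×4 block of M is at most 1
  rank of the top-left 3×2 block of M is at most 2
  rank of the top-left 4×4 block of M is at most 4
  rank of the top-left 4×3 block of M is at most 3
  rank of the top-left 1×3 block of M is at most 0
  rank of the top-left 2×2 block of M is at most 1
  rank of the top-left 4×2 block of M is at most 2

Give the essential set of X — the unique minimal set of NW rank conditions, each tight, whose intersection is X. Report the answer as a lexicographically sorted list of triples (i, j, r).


Reconstructing r_w from the 7 given conditions:

  row 1: 0, 0, 0, 1
  row 2: 1, 1, 1, 2
  row 3: 1, 2, 2, 3
  row 4: 1, 2, 3, 4

reading off 1-entries of Δ²R: w = (4, 1, 2, 3).

|D(w)|=3, |Ess(w)|=1:

[(1, 3, 0)]


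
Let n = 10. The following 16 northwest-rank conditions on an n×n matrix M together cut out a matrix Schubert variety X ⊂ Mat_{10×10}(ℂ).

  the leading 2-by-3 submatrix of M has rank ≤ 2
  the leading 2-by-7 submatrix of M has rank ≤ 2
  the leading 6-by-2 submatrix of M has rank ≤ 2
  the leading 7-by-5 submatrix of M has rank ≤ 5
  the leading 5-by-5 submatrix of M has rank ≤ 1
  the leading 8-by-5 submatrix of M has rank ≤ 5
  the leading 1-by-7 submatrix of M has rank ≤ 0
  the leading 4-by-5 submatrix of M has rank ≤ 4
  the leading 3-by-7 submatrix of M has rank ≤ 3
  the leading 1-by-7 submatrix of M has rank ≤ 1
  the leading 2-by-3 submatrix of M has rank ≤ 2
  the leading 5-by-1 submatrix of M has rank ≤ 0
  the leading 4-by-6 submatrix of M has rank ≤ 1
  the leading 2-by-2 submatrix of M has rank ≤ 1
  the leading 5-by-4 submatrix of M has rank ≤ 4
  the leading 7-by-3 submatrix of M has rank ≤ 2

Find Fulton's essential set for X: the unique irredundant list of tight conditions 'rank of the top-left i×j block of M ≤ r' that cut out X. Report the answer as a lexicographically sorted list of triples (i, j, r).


Rank table r_w(10×10) implied by the 16 constraints:

  row 1: 0 0 0 0 0 0 0 1 1 1
  row 2: 0 1 1 1 1 1 1 2 2 2
  row 3: 0 1 1 1 1 1 2 3 3 3
  row 4: 0 1 1 1 1 1 2 3 4 4
  row 5: 0 1 1 1 1 2 3 4 5 5
  row 6: 1 2 2 2 2 3 4 5 6 6
  row 7: 1 2 2 3 3 4 5 6 7 7
  row 8: 1 2 3 4 4 5 6 7 8 8
  row 9: 1 2 3 4 5 6 7 8 9 9
  row 10: 1 2 3 4 5 6 7 8 9 10

so w = (8, 2, 7, 9, 6, 1, 4, 3, 5, 10).

|D(w)|=23, |Ess(w)|=5:

[(1, 7, 0), (4, 6, 1), (5, 1, 0), (5, 5, 1), (7, 3, 2)]


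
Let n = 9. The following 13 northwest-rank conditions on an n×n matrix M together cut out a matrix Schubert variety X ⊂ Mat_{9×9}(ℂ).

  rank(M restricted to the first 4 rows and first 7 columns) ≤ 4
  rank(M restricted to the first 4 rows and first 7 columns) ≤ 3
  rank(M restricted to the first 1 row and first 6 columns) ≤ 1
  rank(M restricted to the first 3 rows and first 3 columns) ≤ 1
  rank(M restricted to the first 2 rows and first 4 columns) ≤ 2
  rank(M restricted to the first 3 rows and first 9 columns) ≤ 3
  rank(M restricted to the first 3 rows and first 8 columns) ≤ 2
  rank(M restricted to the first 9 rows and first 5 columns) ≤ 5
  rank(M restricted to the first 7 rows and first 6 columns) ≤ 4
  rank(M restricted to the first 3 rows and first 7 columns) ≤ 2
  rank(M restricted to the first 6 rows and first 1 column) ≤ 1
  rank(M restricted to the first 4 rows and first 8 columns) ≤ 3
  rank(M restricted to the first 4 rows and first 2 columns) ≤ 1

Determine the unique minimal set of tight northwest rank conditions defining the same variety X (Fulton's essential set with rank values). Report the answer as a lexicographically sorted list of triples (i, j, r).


Computing R[i][j] = min implied NW-rank bound (n=9, 13 conditions):

  R[1]: 1, 1, 1, 1, 1, 1, 1, 1, 1
  R[2]: 1, 1, 1, 2, 2, 2, 2, 2, 2
  R[3]: 1, 1, 1, 2, 2, 2, 2, 2, 3
  R[4]: 1, 1, 2, 3, 3, 3, 3, 3, 4
  R[5]: 1, 2, 3, 4, 4, 4, 4, 4, 5
  R[6]: 1, 2, 3, 4, 4, 4, 5, 5, 6
  R[7]: 1, 2, 3, 4, 4, 4, 5, 6, 7
  R[8]: 1, 2, 3, 4, 5, 5, 6, 7, 8
  R[9]: 1, 2, 3, 4, 5, 6, 7, 8, 9

reading off 1-entries of Δ²R: w = (1, 4, 9, 3, 2, 7, 8, 5, 6).

ℓ(w)=13; the 4 essential cells (i,j,r):

[(3, 3, 1), (3, 8, 2), (4, 2, 1), (7, 6, 4)]


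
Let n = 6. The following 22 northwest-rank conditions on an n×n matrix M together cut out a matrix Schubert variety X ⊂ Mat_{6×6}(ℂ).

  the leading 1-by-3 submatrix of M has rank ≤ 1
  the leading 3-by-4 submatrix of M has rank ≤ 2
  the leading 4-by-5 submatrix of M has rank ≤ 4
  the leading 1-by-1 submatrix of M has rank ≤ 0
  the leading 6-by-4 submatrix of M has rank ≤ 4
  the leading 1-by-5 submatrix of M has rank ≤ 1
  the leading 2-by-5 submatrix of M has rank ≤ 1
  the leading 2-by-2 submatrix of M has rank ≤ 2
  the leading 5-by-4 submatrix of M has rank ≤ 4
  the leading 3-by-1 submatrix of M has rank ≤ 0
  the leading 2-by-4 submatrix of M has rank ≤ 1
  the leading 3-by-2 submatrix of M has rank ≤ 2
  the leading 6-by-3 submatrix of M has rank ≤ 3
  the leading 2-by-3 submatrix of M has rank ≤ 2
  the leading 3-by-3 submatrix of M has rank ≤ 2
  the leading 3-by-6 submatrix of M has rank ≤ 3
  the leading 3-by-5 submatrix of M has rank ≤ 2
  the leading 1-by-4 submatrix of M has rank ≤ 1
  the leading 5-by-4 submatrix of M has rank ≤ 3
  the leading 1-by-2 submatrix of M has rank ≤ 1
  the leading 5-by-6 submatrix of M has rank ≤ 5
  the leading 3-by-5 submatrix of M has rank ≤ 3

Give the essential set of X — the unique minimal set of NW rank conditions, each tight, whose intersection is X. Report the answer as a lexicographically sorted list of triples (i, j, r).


Propagating the 22 rank bounds to every northwest block:

  row 1: 0  1  1  1  1  1
  row 2: 0  1  1  1  1  2
  row 3: 0  1  2  2  2  3
  row 4: 1  2  3  3  3  4
  row 5: 1  2  3  3  4  5
  row 6: 1  2  3  4  5  6

so w = (2, 6, 3, 1, 5, 4).

|D(w)|=7, |Ess(w)|=3:

[(2, 5, 1), (3, 1, 0), (5, 4, 3)]


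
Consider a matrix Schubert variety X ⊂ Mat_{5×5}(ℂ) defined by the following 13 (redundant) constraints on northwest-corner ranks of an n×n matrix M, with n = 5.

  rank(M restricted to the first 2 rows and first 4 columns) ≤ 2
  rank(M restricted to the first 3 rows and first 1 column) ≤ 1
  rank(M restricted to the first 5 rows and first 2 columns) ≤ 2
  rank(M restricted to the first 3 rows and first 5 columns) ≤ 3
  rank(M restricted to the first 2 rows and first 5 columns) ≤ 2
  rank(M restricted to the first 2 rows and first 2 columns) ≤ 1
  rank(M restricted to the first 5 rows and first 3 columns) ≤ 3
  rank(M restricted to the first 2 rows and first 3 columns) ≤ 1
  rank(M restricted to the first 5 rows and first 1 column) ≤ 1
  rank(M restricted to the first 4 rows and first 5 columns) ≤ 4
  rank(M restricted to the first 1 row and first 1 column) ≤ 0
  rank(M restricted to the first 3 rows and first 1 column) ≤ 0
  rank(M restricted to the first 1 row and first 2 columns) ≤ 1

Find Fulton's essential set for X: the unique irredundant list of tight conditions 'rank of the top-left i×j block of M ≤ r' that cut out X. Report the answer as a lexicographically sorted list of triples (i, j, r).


Rank table r_w(5×5) implied by the 13 constraints:

  row 1: 0, 1, 1, 1, 1
  row 2: 0, 1, 1, 2, 2
  row 3: 0, 1, 2, 3, 3
  row 4: 1, 2, 3, 4, 4
  row 5: 1, 2, 3, 4, 5

hence w(1..5) = (2, 4, 3, 1, 5).

Fulton essential set (2 of the 4 Rothe cells):

[(2, 3, 1), (3, 1, 0)]


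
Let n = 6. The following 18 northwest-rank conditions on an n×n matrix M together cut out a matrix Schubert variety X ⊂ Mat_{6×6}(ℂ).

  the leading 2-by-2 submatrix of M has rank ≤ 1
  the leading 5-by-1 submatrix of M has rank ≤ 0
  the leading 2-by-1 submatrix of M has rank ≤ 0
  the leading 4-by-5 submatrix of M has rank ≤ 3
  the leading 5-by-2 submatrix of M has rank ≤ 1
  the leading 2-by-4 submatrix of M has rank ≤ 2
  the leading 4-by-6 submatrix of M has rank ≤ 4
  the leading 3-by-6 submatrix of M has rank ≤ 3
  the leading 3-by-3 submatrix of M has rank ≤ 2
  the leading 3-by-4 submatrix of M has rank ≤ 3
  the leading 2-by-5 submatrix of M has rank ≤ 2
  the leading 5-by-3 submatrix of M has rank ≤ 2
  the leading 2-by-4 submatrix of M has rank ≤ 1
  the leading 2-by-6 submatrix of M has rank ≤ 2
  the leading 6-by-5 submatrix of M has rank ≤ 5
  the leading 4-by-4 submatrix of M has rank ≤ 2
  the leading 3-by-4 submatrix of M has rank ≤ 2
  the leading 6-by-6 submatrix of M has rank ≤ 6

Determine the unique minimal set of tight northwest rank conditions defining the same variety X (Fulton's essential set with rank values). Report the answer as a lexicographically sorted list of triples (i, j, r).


Recovering R(i,j) via the rank-extension bound from the 18 conditions:

  row 1: 0, 1, 1, 1, 1, 1
  row 2: 0, 1, 1, 1, 2, 2
  row 3: 0, 1, 2, 2, 3, 3
  row 4: 0, 1, 2, 2, 3, 4
  row 5: 0, 1, 2, 3, 4, 5
  row 6: 1, 2, 3, 4, 5, 6

hence w(1..6) = (2, 5, 3, 6, 4, 1).

Rothe diagram D(w) (8 cells), 3 SE-corners (essential conditions):

[(2, 4, 1), (4, 4, 2), (5, 1, 0)]


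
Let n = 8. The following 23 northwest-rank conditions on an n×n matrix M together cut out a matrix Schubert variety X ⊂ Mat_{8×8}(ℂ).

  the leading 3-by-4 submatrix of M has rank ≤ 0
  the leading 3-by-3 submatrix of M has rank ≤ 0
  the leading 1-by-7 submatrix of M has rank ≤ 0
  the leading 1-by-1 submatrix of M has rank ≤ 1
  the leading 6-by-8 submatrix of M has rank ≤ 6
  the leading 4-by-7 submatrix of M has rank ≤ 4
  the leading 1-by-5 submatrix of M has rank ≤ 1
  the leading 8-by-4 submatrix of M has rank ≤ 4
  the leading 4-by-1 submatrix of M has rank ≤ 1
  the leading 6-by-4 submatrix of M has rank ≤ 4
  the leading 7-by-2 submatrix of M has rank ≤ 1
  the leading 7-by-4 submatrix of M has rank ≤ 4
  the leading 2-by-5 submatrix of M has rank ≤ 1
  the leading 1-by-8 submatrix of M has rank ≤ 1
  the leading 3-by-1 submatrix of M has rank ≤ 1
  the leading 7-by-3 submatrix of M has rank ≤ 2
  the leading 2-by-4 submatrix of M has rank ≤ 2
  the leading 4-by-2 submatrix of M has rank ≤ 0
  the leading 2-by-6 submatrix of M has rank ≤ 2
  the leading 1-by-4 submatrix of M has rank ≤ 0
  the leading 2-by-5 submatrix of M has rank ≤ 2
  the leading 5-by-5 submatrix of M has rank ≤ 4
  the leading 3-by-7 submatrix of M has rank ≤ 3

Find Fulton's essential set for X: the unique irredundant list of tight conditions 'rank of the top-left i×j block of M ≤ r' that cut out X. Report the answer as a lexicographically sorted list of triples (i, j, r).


Propagating the 23 rank bounds to every northwest block:

  row 1: 0 | 0 | 0 | 0 | 0 | 0 | 0 | 1
  row 2: 0 | 0 | 0 | 0 | 1 | 1 | 1 | 2
  row 3: 0 | 0 | 0 | 0 | 1 | 2 | 2 | 3
  row 4: 0 | 0 | 1 | 1 | 2 | 3 | 3 | 4
  row 5: 1 | 1 | 2 | 2 | 3 | 4 | 4 | 5
  row 6: 1 | 1 | 2 | 3 | 4 | 5 | 5 | 6
  row 7: 1 | 1 | 2 | 3 | 4 | 5 | 6 | 7
  row 8: 1 | 2 | 3 | 4 | 5 | 6 | 7 | 8

giving w = (8, 5, 6, 3, 1, 4, 7, 2) via Δ²R.

|D(w)|=19, |Ess(w)|=4:

[(1, 7, 0), (3, 4, 0), (4, 2, 0), (7, 2, 1)]


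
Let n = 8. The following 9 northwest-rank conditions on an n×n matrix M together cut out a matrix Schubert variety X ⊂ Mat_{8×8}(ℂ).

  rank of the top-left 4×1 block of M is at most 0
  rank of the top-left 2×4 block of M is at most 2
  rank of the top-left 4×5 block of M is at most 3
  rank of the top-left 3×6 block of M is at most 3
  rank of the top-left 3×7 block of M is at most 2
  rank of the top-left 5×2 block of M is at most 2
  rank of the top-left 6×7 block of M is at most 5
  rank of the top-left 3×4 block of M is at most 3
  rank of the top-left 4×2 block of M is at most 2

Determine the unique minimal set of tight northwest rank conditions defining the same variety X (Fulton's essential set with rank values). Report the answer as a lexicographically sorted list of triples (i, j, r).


Recovering R(i,j) via the rank-extension bound from the 9 conditions:

  R[1]: 0, 1, 1, 1, 1, 1, 1, 1
  R[2]: 0, 1, 2, 2, 2, 2, 2, 2
  R[3]: 0, 1, 2, 2, 2, 2, 2, 3
  R[4]: 0, 1, 2, 3, 3, 3, 3, 4
  R[5]: 1, 2, 3, 4, 4, 4, 4, 5
  R[6]: 1, 2, 3, 4, 5, 5, 5, 6
  R[7]: 1, 2, 3, 4, 5, 6, 6, 7
  R[8]: 1, 2, 3, 4, 5, 6, 7, 8

reading off 1-entries of Δ²R: w = (2, 3, 8, 4, 1, 5, 6, 7).

|D(w)|=8, |Ess(w)|=2:

[(3, 7, 2), (4, 1, 0)]


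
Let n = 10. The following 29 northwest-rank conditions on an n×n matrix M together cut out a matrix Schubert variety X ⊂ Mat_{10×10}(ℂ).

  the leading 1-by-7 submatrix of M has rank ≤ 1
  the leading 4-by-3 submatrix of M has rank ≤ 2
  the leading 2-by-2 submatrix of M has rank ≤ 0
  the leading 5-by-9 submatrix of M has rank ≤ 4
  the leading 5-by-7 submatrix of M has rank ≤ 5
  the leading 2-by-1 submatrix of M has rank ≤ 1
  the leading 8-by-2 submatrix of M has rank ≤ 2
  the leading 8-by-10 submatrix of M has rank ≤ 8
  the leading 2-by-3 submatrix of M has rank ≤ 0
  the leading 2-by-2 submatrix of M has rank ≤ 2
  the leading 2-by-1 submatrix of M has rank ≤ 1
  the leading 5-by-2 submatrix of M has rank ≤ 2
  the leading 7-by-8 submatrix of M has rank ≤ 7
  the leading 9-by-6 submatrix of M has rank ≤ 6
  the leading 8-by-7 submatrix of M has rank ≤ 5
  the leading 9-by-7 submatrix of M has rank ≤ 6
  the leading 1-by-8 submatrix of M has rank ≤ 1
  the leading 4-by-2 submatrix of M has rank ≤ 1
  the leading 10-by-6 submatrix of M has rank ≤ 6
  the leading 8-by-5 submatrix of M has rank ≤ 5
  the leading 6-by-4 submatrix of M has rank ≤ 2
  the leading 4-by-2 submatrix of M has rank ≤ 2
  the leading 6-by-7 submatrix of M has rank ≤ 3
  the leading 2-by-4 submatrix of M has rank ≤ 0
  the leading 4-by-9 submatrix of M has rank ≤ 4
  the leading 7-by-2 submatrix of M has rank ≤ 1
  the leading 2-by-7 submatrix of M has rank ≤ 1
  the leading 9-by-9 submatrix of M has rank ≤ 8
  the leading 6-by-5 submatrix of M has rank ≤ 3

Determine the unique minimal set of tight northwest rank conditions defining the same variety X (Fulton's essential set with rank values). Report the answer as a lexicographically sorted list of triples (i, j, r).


The tightest implied rank at each (i,j), from the 29 conditions:

  i=1: 0  0  0  0  1  1  1  1  1  1
  i=2: 0  0  0  0  1  1  1  2  2  2
  i=3: 1  1  1  1  2  2  2  3  3  3
  i=4: 1  1  2  2  3  3  3  4  4  4
  i=5: 1  1  2  2  3  3  3  4  4  5
  i=6: 1  1  2  2  3  3  3  4  5  6
  i=7: 1  1  2  3  4  4  4  5  6  7
  i=8: 1  2  3  4  5  5  5  6  7  8
  i=9: 1  2  3  4  5  6  6  7  8  9
  i=10: 1  2  3  4  5  6  7  8  9  10

hence w(1..10) = (5, 8, 1, 3, 10, 9, 4, 2, 6, 7).

Rothe diagram D(w) (21 cells), 6 SE-corners (essential conditions):

[(2, 4, 0), (2, 7, 1), (5, 9, 4), (6, 4, 2), (6, 7, 3), (7, 2, 1)]


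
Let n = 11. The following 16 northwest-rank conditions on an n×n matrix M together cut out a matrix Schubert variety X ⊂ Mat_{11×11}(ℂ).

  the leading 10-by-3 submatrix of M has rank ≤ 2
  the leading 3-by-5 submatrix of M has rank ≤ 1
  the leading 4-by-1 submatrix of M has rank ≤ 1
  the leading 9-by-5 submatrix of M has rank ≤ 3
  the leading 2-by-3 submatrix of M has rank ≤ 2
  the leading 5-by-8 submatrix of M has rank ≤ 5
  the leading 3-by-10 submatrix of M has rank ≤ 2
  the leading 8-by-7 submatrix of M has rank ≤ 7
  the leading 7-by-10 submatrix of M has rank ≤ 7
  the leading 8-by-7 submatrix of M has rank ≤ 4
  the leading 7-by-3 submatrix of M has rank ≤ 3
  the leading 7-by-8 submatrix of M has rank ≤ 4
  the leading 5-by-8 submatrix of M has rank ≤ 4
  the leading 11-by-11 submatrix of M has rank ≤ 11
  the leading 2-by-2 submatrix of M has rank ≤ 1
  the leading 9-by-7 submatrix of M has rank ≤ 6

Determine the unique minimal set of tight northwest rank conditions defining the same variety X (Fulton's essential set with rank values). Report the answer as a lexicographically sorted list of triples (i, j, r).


The tightest implied rank at each (i,j), from the 16 conditions:

  i=1: 1 | 1 | 1 | 1 | 1 | 1 | 1 | 1 | 1 | 1 | 1
  i=2: 1 | 1 | 1 | 1 | 1 | 2 | 2 | 2 | 2 | 2 | 2
  i=3: 1 | 1 | 1 | 1 | 1 | 2 | 2 | 2 | 2 | 2 | 3
  i=4: 1 | 2 | 2 | 2 | 2 | 3 | 3 | 3 | 3 | 3 | 4
  i=5: 1 | 2 | 2 | 3 | 3 | 4 | 4 | 4 | 4 | 4 | 5
  i=6: 1 | 2 | 2 | 3 | 3 | 4 | 4 | 4 | 5 | 5 | 6
  i=7: 1 | 2 | 2 | 3 | 3 | 4 | 4 | 4 | 5 | 6 | 7
  i=8: 1 | 2 | 2 | 3 | 3 | 4 | 4 | 5 | 6 | 7 | 8
  i=9: 1 | 2 | 2 | 3 | 3 | 4 | 5 | 6 | 7 | 8 | 9
  i=10: 1 | 2 | 2 | 3 | 4 | 5 | 6 | 7 | 8 | 9 | 10
  i=11: 1 | 2 | 3 | 4 | 5 | 6 | 7 | 8 | 9 | 10 | 11

second differences of R give the permutation w = (1, 6, 11, 2, 4, 9, 10, 8, 7, 5, 3).

ℓ(w)=27; the 6 essential cells (i,j,r):

[(3, 5, 1), (3, 10, 2), (7, 8, 4), (8, 7, 4), (9, 5, 3), (10, 3, 2)]


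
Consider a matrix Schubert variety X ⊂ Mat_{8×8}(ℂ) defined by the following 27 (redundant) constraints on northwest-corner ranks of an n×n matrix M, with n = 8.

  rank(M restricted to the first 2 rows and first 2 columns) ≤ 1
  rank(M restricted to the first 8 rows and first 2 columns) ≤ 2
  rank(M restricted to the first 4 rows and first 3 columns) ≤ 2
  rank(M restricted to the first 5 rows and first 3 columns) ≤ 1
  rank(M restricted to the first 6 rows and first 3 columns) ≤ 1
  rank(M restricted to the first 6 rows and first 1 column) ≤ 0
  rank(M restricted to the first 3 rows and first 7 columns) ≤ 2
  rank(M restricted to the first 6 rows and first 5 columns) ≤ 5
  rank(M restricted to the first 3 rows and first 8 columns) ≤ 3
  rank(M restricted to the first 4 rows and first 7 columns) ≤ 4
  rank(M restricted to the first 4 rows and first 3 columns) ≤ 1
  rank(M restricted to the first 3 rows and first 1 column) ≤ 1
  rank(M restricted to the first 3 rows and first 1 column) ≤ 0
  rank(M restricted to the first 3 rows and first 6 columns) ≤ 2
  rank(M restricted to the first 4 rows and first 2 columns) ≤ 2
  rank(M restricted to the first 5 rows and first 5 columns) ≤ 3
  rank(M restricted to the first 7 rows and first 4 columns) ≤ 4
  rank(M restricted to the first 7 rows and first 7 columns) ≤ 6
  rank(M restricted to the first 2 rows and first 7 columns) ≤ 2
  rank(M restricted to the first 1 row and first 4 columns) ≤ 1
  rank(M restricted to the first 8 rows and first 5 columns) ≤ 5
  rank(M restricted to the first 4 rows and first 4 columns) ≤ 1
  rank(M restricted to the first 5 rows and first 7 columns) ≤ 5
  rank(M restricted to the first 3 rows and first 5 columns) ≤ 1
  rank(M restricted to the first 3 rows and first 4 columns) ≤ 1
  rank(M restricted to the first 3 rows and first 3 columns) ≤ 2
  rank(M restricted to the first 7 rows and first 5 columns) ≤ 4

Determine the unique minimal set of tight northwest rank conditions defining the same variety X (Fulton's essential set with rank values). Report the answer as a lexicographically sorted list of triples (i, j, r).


Computing R[i][j] = min implied NW-rank bound (n=8, 27 conditions):

  i=1: 0, 1, 1, 1, 1, 1, 1, 1
  i=2: 0, 1, 1, 1, 1, 2, 2, 2
  i=3: 0, 1, 1, 1, 1, 2, 2, 3
  i=4: 0, 1, 1, 1, 2, 3, 3, 4
  i=5: 0, 1, 1, 2, 3, 4, 4, 5
  i=6: 0, 1, 1, 2, 3, 4, 5, 6
  i=7: 1, 2, 2, 3, 4, 5, 6, 7
  i=8: 1, 2, 3, 4, 5, 6, 7, 8

reading off 1-entries of Δ²R: w = (2, 6, 8, 5, 4, 7, 1, 3).

D(w) has 17 cells with 5 SE-corners; essential set:

[(3, 5, 1), (3, 7, 2), (4, 4, 1), (6, 1, 0), (6, 3, 1)]


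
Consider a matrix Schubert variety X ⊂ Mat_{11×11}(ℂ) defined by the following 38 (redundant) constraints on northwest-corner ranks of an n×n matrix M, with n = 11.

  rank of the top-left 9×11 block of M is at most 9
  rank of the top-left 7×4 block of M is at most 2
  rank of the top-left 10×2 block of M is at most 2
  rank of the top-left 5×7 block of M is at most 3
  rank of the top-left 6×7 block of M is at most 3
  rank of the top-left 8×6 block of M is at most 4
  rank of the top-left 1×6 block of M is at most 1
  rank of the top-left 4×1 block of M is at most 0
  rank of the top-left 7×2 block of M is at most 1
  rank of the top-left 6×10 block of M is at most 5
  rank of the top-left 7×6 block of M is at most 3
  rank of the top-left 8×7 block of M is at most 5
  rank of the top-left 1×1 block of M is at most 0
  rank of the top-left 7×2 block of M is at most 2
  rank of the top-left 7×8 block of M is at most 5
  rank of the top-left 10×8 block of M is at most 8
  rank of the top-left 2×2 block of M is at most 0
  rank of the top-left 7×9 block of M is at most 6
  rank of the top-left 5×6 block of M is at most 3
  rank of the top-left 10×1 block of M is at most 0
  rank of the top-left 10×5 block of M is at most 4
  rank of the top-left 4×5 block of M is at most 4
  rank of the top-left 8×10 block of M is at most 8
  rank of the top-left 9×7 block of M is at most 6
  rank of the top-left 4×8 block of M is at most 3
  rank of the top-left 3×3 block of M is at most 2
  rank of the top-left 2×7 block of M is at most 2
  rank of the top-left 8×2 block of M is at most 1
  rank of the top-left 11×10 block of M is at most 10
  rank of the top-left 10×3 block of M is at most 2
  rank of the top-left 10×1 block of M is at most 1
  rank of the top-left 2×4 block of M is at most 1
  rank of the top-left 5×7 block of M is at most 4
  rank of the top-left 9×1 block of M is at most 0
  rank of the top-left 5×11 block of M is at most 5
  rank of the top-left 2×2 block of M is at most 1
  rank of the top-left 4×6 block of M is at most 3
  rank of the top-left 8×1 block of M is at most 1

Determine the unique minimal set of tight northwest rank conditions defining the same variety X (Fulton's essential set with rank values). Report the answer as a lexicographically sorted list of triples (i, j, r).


Reconstructing r_w from the 38 given conditions:

  0, 0, 1, 1, 1, 1, 1, 1, 1, 1, 1
  0, 0, 1, 1, 2, 2, 2, 2, 2, 2, 2
  0, 1, 2, 2, 3, 3, 3, 3, 3, 3, 3
  0, 1, 2, 2, 3, 3, 3, 3, 4, 4, 4
  0, 1, 2, 2, 3, 3, 3, 4, 5, 5, 5
  0, 1, 2, 2, 3, 3, 3, 4, 5, 5, 6
  0, 1, 2, 2, 3, 3, 4, 5, 6, 6, 7
  0, 1, 2, 3, 4, 4, 5, 6, 7, 7, 8
  0, 1, 2, 3, 4, 5, 6, 7, 8, 8, 9
  0, 1, 2, 3, 4, 5, 6, 7, 8, 9, 10
  1, 2, 3, 4, 5, 6, 7, 8, 9, 10, 11

reading off 1-entries of Δ²R: w = (3, 5, 2, 9, 8, 11, 7, 4, 6, 10, 1).

ℓ(w)=26; the 8 essential cells (i,j,r):

[(2, 2, 0), (2, 4, 1), (4, 8, 3), (6, 7, 3), (6, 10, 5), (7, 4, 2), (7, 6, 3), (10, 1, 0)]
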